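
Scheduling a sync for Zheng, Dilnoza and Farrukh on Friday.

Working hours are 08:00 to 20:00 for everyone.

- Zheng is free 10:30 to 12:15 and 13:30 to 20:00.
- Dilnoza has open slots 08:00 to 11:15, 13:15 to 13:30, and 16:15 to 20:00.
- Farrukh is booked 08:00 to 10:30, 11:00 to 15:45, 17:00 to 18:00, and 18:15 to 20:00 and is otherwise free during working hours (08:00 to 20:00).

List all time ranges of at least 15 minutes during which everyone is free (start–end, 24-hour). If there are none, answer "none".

Farrukh free within 08:00–20:00: 10:30–11:00, 15:45–17:00, 18:00–18:15.
Zheng ∩ Dilnoza: 10:30–11:15, 16:15–20:00.
Zheng ∩ Dilnoza ∩ Farrukh: 10:30–11:00, 16:15–17:00, 18:00–18:15.
Windows ≥ 15 min: 10:30–11:00, 16:15–17:00, 18:00–18:15.

10:30–11:00, 16:15–17:00, 18:00–18:15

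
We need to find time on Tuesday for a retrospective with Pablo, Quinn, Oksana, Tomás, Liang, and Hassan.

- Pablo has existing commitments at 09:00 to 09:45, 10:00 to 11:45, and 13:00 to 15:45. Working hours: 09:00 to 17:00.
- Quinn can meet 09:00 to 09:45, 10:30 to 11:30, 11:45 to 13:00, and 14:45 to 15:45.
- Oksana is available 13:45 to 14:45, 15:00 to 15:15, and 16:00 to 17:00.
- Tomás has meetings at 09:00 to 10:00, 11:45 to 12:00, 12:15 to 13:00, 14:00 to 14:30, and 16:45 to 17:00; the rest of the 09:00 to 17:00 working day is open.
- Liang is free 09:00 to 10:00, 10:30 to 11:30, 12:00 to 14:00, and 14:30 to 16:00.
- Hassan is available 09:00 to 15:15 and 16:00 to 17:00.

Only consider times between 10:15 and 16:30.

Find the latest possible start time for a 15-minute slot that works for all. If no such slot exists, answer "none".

Pablo free within 09:00–17:00: 09:45–10:00, 11:45–13:00, 15:45–17:00.
Tomás free within 09:00–17:00: 10:00–11:45, 12:00–12:15, 13:00–14:00, 14:30–16:45.
Pablo ∩ Quinn: 11:45–13:00.
Pablo ∩ Quinn ∩ Oksana: (none).
Pablo ∩ Quinn ∩ Oksana ∩ Tomás: (none).
Pablo ∩ Quinn ∩ Oksana ∩ Tomás ∩ Liang: (none).
Pablo ∩ Quinn ∩ Oksana ∩ Tomás ∩ Liang ∩ Hassan: (none).
Restricted to 10:15–16:30: (none).
Windows ≥ 15 min: (none).

none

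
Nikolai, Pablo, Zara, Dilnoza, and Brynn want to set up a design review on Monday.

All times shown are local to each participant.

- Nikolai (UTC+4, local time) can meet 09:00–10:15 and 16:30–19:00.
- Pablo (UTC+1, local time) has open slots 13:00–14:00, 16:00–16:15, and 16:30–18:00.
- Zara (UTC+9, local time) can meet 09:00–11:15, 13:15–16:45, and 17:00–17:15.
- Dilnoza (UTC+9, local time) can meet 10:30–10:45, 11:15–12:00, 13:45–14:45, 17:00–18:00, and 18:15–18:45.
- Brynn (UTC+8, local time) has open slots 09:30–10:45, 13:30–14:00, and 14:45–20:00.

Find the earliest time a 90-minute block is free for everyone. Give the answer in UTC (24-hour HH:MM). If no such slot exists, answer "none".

Nikolai → UTC: 05:00–06:15, 12:30–15:00.
Pablo → UTC: 12:00–13:00, 15:00–15:15, 15:30–17:00.
Zara → UTC: 00:00–02:15, 04:15–07:45, 08:00–08:15.
Dilnoza → UTC: 01:30–01:45, 02:15–03:00, 04:45–05:45, 08:00–09:00, 09:15–09:45.
Brynn → UTC: 01:30–02:45, 05:30–06:00, 06:45–12:00.
Nikolai ∩ Pablo: 12:30–13:00.
Nikolai ∩ Pablo ∩ Zara: (none).
Nikolai ∩ Pablo ∩ Zara ∩ Dilnoza: (none).
Nikolai ∩ Pablo ∩ Zara ∩ Dilnoza ∩ Brynn: (none).
Windows ≥ 90 min: (none).

none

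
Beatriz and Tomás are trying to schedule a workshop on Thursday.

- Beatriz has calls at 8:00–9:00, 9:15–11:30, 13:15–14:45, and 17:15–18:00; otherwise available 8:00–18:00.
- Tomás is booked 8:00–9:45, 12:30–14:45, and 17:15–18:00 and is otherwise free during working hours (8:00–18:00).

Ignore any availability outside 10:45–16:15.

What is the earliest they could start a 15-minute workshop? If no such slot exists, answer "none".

Beatriz free within 08:00–18:00: 09:00–09:15, 11:30–13:15, 14:45–17:15.
Tomás free within 08:00–18:00: 09:45–12:30, 14:45–17:15.
Beatriz ∩ Tomás: 11:30–12:30, 14:45–17:15.
Restricted to 10:45–16:15: 11:30–12:30, 14:45–16:15.
Windows ≥ 15 min: 11:30–12:30, 14:45–16:15.
Earliest such window starts at 11:30.

11:30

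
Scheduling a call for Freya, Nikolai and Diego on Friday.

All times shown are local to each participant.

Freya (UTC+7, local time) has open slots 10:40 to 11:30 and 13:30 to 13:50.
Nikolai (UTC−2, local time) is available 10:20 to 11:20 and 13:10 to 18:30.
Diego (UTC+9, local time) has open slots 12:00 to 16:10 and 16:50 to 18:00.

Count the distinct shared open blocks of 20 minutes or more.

0

Freya → UTC: 03:40–04:30, 06:30–06:50.
Nikolai → UTC: 12:20–13:20, 15:10–20:30.
Diego → UTC: 03:00–07:10, 07:50–09:00.
Freya ∩ Nikolai: (none).
Freya ∩ Nikolai ∩ Diego: (none).
Windows ≥ 20 min: (none).
That's 0 windows.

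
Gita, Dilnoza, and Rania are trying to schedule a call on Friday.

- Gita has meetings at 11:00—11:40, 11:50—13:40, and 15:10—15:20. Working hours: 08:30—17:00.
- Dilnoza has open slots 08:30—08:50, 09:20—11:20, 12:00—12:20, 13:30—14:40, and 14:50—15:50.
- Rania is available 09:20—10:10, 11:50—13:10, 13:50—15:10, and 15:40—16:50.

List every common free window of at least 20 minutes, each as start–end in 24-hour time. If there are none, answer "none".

09:20–10:10, 13:50–14:40, 14:50–15:10

Gita free within 08:30–17:00: 08:30–11:00, 11:40–11:50, 13:40–15:10, 15:20–17:00.
Gita ∩ Dilnoza: 08:30–08:50, 09:20–11:00, 13:40–14:40, 14:50–15:10, 15:20–15:50.
Gita ∩ Dilnoza ∩ Rania: 09:20–10:10, 13:50–14:40, 14:50–15:10, 15:40–15:50.
Windows ≥ 20 min: 09:20–10:10, 13:50–14:40, 14:50–15:10.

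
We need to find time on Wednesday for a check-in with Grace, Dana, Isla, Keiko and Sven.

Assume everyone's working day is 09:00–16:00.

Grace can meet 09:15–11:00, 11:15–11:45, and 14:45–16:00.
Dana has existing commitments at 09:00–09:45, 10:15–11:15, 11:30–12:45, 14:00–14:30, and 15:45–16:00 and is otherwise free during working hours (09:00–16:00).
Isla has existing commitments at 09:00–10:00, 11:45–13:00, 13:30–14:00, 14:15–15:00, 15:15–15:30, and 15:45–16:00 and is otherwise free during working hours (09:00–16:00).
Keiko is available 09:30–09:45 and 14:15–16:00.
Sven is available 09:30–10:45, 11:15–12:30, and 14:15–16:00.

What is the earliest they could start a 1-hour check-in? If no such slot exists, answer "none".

none

Dana free within 09:00–16:00: 09:45–10:15, 11:15–11:30, 12:45–14:00, 14:30–15:45.
Isla free within 09:00–16:00: 10:00–11:45, 13:00–13:30, 14:00–14:15, 15:00–15:15, 15:30–15:45.
Grace ∩ Dana: 09:45–10:15, 11:15–11:30, 14:45–15:45.
Grace ∩ Dana ∩ Isla: 10:00–10:15, 11:15–11:30, 15:00–15:15, 15:30–15:45.
Grace ∩ Dana ∩ Isla ∩ Keiko: 15:00–15:15, 15:30–15:45.
Grace ∩ Dana ∩ Isla ∩ Keiko ∩ Sven: 15:00–15:15, 15:30–15:45.
Windows ≥ 60 min: (none).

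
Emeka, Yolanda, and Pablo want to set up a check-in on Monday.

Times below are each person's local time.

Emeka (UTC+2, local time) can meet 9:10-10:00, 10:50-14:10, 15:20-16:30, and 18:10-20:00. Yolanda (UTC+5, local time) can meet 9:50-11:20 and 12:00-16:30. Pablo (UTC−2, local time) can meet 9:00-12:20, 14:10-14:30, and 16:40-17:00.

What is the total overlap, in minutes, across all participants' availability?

Emeka → UTC: 07:10–08:00, 08:50–12:10, 13:20–14:30, 16:10–18:00.
Yolanda → UTC: 04:50–06:20, 07:00–11:30.
Pablo → UTC: 11:00–14:20, 16:10–16:30, 18:40–19:00.
Emeka ∩ Yolanda: 07:10–08:00, 08:50–11:30.
Emeka ∩ Yolanda ∩ Pablo: 11:00–11:30.
Total common minutes: 30.

30 minutes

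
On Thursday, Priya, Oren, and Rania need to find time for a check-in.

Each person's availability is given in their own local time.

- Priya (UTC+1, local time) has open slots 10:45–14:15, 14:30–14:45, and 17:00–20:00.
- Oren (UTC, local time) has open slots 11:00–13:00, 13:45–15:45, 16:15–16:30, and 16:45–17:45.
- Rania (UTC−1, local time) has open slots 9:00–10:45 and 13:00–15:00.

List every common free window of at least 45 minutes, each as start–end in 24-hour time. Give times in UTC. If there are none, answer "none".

11:00–11:45

Priya → UTC: 09:45–13:15, 13:30–13:45, 16:00–19:00.
Oren → UTC: 11:00–13:00, 13:45–15:45, 16:15–16:30, 16:45–17:45.
Rania → UTC: 10:00–11:45, 14:00–16:00.
Priya ∩ Oren: 11:00–13:00, 16:15–16:30, 16:45–17:45.
Priya ∩ Oren ∩ Rania: 11:00–11:45.
Windows ≥ 45 min: 11:00–11:45.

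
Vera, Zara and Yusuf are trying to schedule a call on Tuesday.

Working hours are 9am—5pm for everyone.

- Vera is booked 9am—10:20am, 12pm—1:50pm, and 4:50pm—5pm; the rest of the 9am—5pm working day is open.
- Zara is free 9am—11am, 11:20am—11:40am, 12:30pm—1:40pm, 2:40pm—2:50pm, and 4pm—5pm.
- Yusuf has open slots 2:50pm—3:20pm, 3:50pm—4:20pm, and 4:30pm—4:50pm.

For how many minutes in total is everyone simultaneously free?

Vera free within 09:00–17:00: 10:20–12:00, 13:50–16:50.
Vera ∩ Zara: 10:20–11:00, 11:20–11:40, 14:40–14:50, 16:00–16:50.
Vera ∩ Zara ∩ Yusuf: 16:00–16:20, 16:30–16:50.
Total common minutes: 20 + 20 = 40.

40 minutes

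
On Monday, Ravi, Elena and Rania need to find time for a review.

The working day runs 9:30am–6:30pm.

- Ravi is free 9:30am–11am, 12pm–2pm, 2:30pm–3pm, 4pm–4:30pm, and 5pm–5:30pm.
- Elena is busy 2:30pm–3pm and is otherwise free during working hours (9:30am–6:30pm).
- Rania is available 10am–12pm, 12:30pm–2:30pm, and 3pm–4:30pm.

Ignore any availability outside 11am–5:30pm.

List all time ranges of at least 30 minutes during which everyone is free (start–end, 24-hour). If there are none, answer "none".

Elena free within 09:30–18:30: 09:30–14:30, 15:00–18:30.
Ravi ∩ Elena: 09:30–11:00, 12:00–14:00, 16:00–16:30, 17:00–17:30.
Ravi ∩ Elena ∩ Rania: 10:00–11:00, 12:30–14:00, 16:00–16:30.
Restricted to 11:00–17:30: 12:30–14:00, 16:00–16:30.
Windows ≥ 30 min: 12:30–14:00, 16:00–16:30.

12:30–14:00, 16:00–16:30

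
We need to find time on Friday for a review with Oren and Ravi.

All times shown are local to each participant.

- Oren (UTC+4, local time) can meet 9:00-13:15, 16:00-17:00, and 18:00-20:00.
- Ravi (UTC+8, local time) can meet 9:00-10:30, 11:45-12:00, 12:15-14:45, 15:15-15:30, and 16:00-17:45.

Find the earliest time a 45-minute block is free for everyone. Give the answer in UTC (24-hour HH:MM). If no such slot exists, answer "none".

05:00

Oren → UTC: 05:00–09:15, 12:00–13:00, 14:00–16:00.
Ravi → UTC: 01:00–02:30, 03:45–04:00, 04:15–06:45, 07:15–07:30, 08:00–09:45.
Oren ∩ Ravi: 05:00–06:45, 07:15–07:30, 08:00–09:15.
Windows ≥ 45 min: 05:00–06:45, 08:00–09:15.
Earliest such window starts at 05:00.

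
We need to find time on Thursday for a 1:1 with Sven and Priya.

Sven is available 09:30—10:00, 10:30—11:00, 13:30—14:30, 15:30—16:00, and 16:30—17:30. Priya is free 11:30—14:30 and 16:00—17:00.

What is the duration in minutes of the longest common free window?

Sven ∩ Priya: 13:30–14:30, 16:30–17:00.
Common window lengths: 60, 30 min; longest is 60.

60 minutes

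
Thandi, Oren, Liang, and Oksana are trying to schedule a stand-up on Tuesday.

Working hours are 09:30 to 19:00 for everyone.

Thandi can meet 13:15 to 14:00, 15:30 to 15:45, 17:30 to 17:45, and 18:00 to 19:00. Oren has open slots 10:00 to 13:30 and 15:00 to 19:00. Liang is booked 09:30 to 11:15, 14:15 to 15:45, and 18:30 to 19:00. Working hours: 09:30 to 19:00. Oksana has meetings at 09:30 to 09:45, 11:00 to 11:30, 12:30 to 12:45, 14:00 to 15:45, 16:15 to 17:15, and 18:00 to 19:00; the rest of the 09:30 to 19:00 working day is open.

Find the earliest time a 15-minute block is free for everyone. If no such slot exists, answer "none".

Liang free within 09:30–19:00: 11:15–14:15, 15:45–18:30.
Oksana free within 09:30–19:00: 09:45–11:00, 11:30–12:30, 12:45–14:00, 15:45–16:15, 17:15–18:00.
Thandi ∩ Oren: 13:15–13:30, 15:30–15:45, 17:30–17:45, 18:00–19:00.
Thandi ∩ Oren ∩ Liang: 13:15–13:30, 17:30–17:45, 18:00–18:30.
Thandi ∩ Oren ∩ Liang ∩ Oksana: 13:15–13:30, 17:30–17:45.
Windows ≥ 15 min: 13:15–13:30, 17:30–17:45.
Earliest such window starts at 13:15.

13:15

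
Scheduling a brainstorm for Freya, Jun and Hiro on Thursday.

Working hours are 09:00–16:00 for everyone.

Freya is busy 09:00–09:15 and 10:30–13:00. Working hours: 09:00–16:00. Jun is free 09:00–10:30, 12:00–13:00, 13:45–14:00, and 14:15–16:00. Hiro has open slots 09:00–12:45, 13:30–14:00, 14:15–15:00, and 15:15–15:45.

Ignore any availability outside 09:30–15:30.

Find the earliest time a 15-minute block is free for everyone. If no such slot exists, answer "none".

09:30

Freya free within 09:00–16:00: 09:15–10:30, 13:00–16:00.
Freya ∩ Jun: 09:15–10:30, 13:45–14:00, 14:15–16:00.
Freya ∩ Jun ∩ Hiro: 09:15–10:30, 13:45–14:00, 14:15–15:00, 15:15–15:45.
Restricted to 09:30–15:30: 09:30–10:30, 13:45–14:00, 14:15–15:00, 15:15–15:30.
Windows ≥ 15 min: 09:30–10:30, 13:45–14:00, 14:15–15:00, 15:15–15:30.
Earliest such window starts at 09:30.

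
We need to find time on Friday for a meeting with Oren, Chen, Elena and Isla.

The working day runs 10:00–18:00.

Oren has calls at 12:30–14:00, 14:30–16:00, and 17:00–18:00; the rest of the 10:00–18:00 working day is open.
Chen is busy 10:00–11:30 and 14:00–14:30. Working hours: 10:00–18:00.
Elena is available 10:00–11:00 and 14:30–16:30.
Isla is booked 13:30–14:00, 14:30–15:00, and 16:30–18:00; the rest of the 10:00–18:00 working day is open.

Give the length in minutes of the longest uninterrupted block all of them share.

30 minutes

Oren free within 10:00–18:00: 10:00–12:30, 14:00–14:30, 16:00–17:00.
Chen free within 10:00–18:00: 11:30–14:00, 14:30–18:00.
Isla free within 10:00–18:00: 10:00–13:30, 14:00–14:30, 15:00–16:30.
Oren ∩ Chen: 11:30–12:30, 16:00–17:00.
Oren ∩ Chen ∩ Elena: 16:00–16:30.
Oren ∩ Chen ∩ Elena ∩ Isla: 16:00–16:30.
Single common window of 30 minutes.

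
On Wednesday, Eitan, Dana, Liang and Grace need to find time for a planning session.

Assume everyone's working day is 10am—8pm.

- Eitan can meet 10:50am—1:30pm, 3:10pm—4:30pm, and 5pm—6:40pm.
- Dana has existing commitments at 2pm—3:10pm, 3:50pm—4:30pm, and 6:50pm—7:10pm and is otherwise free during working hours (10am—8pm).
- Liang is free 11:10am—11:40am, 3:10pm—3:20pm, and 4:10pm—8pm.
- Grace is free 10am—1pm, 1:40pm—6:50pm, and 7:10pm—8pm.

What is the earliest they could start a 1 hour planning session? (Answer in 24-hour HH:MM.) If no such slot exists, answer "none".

Dana free within 10:00–20:00: 10:00–14:00, 15:10–15:50, 16:30–18:50, 19:10–20:00.
Eitan ∩ Dana: 10:50–13:30, 15:10–15:50, 17:00–18:40.
Eitan ∩ Dana ∩ Liang: 11:10–11:40, 15:10–15:20, 17:00–18:40.
Eitan ∩ Dana ∩ Liang ∩ Grace: 11:10–11:40, 15:10–15:20, 17:00–18:40.
Windows ≥ 60 min: 17:00–18:40.
Earliest such window starts at 17:00.

17:00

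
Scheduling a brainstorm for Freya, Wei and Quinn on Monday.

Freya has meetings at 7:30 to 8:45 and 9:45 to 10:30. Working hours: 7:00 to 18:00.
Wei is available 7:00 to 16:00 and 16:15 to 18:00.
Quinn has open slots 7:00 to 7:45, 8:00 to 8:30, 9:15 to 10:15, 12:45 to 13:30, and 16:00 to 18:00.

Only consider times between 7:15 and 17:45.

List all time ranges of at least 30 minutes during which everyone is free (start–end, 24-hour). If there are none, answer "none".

Freya free within 07:00–18:00: 07:00–07:30, 08:45–09:45, 10:30–18:00.
Freya ∩ Wei: 07:00–07:30, 08:45–09:45, 10:30–16:00, 16:15–18:00.
Freya ∩ Wei ∩ Quinn: 07:00–07:30, 09:15–09:45, 12:45–13:30, 16:15–18:00.
Restricted to 07:15–17:45: 07:15–07:30, 09:15–09:45, 12:45–13:30, 16:15–17:45.
Windows ≥ 30 min: 09:15–09:45, 12:45–13:30, 16:15–17:45.

09:15–09:45, 12:45–13:30, 16:15–17:45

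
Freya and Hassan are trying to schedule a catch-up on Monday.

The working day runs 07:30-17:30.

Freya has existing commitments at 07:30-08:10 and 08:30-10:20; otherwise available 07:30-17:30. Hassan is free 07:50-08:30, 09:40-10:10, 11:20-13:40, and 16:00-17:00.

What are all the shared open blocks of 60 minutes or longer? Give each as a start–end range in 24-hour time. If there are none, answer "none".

Freya free within 07:30–17:30: 08:10–08:30, 10:20–17:30.
Freya ∩ Hassan: 08:10–08:30, 11:20–13:40, 16:00–17:00.
Windows ≥ 60 min: 11:20–13:40, 16:00–17:00.

11:20–13:40, 16:00–17:00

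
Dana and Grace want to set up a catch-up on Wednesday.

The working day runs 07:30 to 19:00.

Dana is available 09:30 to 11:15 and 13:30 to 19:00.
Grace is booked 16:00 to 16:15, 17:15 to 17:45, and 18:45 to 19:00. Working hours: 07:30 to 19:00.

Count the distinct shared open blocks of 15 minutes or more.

Grace free within 07:30–19:00: 07:30–16:00, 16:15–17:15, 17:45–18:45.
Dana ∩ Grace: 09:30–11:15, 13:30–16:00, 16:15–17:15, 17:45–18:45.
Windows ≥ 15 min: 09:30–11:15, 13:30–16:00, 16:15–17:15, 17:45–18:45.
That's 4 windows.

4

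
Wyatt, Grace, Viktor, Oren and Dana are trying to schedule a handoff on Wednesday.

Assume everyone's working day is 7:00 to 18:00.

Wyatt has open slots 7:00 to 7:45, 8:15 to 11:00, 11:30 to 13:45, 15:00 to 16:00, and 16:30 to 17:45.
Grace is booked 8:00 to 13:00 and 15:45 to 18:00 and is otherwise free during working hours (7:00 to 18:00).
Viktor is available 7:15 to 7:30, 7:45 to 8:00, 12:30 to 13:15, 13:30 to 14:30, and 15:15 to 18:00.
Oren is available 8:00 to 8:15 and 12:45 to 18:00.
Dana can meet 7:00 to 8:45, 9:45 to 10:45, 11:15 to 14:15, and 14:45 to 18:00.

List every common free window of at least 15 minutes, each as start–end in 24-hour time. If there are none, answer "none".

Grace free within 07:00–18:00: 07:00–08:00, 13:00–15:45.
Wyatt ∩ Grace: 07:00–07:45, 13:00–13:45, 15:00–15:45.
Wyatt ∩ Grace ∩ Viktor: 07:15–07:30, 13:00–13:15, 13:30–13:45, 15:15–15:45.
Wyatt ∩ Grace ∩ Viktor ∩ Oren: 13:00–13:15, 13:30–13:45, 15:15–15:45.
Wyatt ∩ Grace ∩ Viktor ∩ Oren ∩ Dana: 13:00–13:15, 13:30–13:45, 15:15–15:45.
Windows ≥ 15 min: 13:00–13:15, 13:30–13:45, 15:15–15:45.

13:00–13:15, 13:30–13:45, 15:15–15:45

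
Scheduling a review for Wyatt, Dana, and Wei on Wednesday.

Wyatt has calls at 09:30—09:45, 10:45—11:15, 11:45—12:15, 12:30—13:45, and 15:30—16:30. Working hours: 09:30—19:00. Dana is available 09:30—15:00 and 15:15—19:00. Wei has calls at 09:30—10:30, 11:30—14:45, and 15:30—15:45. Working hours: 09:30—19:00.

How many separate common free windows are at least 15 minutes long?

Wyatt free within 09:30–19:00: 09:45–10:45, 11:15–11:45, 12:15–12:30, 13:45–15:30, 16:30–19:00.
Wei free within 09:30–19:00: 10:30–11:30, 14:45–15:30, 15:45–19:00.
Wyatt ∩ Dana: 09:45–10:45, 11:15–11:45, 12:15–12:30, 13:45–15:00, 15:15–15:30, 16:30–19:00.
Wyatt ∩ Dana ∩ Wei: 10:30–10:45, 11:15–11:30, 14:45–15:00, 15:15–15:30, 16:30–19:00.
Windows ≥ 15 min: 10:30–10:45, 11:15–11:30, 14:45–15:00, 15:15–15:30, 16:30–19:00.
That's 5 windows.

5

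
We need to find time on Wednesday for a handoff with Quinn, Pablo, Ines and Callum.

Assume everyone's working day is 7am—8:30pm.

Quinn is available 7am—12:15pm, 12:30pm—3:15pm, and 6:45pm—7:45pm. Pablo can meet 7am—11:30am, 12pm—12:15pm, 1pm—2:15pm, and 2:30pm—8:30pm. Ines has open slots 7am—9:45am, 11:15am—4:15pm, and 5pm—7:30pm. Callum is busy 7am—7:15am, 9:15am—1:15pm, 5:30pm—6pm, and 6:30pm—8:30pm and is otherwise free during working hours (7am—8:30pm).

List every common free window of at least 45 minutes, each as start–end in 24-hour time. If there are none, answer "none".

Callum free within 07:00–20:30: 07:15–09:15, 13:15–17:30, 18:00–18:30.
Quinn ∩ Pablo: 07:00–11:30, 12:00–12:15, 13:00–14:15, 14:30–15:15, 18:45–19:45.
Quinn ∩ Pablo ∩ Ines: 07:00–09:45, 11:15–11:30, 12:00–12:15, 13:00–14:15, 14:30–15:15, 18:45–19:30.
Quinn ∩ Pablo ∩ Ines ∩ Callum: 07:15–09:15, 13:15–14:15, 14:30–15:15.
Windows ≥ 45 min: 07:15–09:15, 13:15–14:15, 14:30–15:15.

07:15–09:15, 13:15–14:15, 14:30–15:15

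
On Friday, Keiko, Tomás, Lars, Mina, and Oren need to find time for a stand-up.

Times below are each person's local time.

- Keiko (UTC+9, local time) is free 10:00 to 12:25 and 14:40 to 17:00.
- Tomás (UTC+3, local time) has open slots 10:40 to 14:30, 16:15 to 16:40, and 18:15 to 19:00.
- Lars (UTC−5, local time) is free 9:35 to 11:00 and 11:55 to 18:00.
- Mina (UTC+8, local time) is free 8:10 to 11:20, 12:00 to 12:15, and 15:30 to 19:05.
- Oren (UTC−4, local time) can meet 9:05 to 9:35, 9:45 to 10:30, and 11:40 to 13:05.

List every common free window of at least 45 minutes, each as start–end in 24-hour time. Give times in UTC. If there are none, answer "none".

none

Keiko → UTC: 01:00–03:25, 05:40–08:00.
Tomás → UTC: 07:40–11:30, 13:15–13:40, 15:15–16:00.
Lars → UTC: 14:35–16:00, 16:55–23:00.
Mina → UTC: 00:10–03:20, 04:00–04:15, 07:30–11:05.
Oren → UTC: 13:05–13:35, 13:45–14:30, 15:40–17:05.
Keiko ∩ Tomás: 07:40–08:00.
Keiko ∩ Tomás ∩ Lars: (none).
Keiko ∩ Tomás ∩ Lars ∩ Mina: (none).
Keiko ∩ Tomás ∩ Lars ∩ Mina ∩ Oren: (none).
Windows ≥ 45 min: (none).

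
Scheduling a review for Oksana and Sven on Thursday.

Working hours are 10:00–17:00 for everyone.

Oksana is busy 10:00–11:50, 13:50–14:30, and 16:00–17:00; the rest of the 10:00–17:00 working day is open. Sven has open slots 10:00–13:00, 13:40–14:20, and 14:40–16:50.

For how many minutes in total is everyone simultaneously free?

Oksana free within 10:00–17:00: 11:50–13:50, 14:30–16:00.
Oksana ∩ Sven: 11:50–13:00, 13:40–13:50, 14:40–16:00.
Total common minutes: 70 + 10 + 80 = 160.

160 minutes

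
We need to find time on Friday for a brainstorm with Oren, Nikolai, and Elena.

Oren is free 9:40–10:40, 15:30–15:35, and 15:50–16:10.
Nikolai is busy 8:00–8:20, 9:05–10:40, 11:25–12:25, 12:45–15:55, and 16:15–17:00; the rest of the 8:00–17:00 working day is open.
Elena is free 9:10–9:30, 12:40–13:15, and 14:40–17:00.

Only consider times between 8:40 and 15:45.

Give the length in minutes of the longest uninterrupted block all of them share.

0 minutes

Nikolai free within 08:00–17:00: 08:20–09:05, 10:40–11:25, 12:25–12:45, 15:55–16:15.
Oren ∩ Nikolai: 15:55–16:10.
Oren ∩ Nikolai ∩ Elena: 15:55–16:10.
Restricted to 08:40–15:45: (none).
No common window.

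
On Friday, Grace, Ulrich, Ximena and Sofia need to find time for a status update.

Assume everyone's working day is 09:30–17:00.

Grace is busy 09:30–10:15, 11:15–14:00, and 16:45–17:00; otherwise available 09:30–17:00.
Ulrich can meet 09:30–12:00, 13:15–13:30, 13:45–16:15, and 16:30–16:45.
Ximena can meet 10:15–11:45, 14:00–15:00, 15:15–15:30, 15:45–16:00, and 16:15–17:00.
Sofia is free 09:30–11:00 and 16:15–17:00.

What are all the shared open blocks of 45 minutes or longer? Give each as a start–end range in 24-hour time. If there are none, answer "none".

Grace free within 09:30–17:00: 10:15–11:15, 14:00–16:45.
Grace ∩ Ulrich: 10:15–11:15, 14:00–16:15, 16:30–16:45.
Grace ∩ Ulrich ∩ Ximena: 10:15–11:15, 14:00–15:00, 15:15–15:30, 15:45–16:00, 16:30–16:45.
Grace ∩ Ulrich ∩ Ximena ∩ Sofia: 10:15–11:00, 16:30–16:45.
Windows ≥ 45 min: 10:15–11:00.

10:15–11:00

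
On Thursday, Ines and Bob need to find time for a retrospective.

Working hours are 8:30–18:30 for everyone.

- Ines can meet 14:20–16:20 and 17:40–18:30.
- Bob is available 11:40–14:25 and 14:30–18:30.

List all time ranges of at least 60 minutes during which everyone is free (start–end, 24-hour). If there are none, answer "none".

14:30–16:20

Ines ∩ Bob: 14:20–14:25, 14:30–16:20, 17:40–18:30.
Windows ≥ 60 min: 14:30–16:20.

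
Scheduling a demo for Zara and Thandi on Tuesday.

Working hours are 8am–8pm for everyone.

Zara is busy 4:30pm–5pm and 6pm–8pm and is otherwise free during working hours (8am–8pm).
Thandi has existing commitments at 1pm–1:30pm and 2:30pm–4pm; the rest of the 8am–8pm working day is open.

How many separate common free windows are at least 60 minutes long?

3

Zara free within 08:00–20:00: 08:00–16:30, 17:00–18:00.
Thandi free within 08:00–20:00: 08:00–13:00, 13:30–14:30, 16:00–20:00.
Zara ∩ Thandi: 08:00–13:00, 13:30–14:30, 16:00–16:30, 17:00–18:00.
Windows ≥ 60 min: 08:00–13:00, 13:30–14:30, 17:00–18:00.
That's 3 windows.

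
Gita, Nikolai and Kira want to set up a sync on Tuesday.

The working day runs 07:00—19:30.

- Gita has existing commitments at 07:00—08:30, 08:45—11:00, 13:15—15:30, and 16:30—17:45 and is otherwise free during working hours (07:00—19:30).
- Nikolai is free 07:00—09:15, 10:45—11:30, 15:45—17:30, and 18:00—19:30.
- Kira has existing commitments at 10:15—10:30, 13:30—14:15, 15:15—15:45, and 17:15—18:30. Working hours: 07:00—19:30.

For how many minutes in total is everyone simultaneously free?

150 minutes

Gita free within 07:00–19:30: 08:30–08:45, 11:00–13:15, 15:30–16:30, 17:45–19:30.
Kira free within 07:00–19:30: 07:00–10:15, 10:30–13:30, 14:15–15:15, 15:45–17:15, 18:30–19:30.
Gita ∩ Nikolai: 08:30–08:45, 11:00–11:30, 15:45–16:30, 18:00–19:30.
Gita ∩ Nikolai ∩ Kira: 08:30–08:45, 11:00–11:30, 15:45–16:30, 18:30–19:30.
Total common minutes: 15 + 30 + 45 + 60 = 150.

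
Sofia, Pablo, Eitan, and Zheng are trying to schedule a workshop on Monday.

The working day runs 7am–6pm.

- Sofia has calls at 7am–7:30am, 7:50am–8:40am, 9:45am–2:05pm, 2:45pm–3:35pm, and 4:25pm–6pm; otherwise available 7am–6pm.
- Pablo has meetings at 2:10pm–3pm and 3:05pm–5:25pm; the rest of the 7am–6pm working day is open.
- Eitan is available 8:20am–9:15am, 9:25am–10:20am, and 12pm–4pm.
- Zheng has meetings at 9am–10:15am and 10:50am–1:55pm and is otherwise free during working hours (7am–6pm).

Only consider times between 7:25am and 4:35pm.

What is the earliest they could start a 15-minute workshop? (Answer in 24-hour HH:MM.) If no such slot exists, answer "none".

Sofia free within 07:00–18:00: 07:30–07:50, 08:40–09:45, 14:05–14:45, 15:35–16:25.
Pablo free within 07:00–18:00: 07:00–14:10, 15:00–15:05, 17:25–18:00.
Zheng free within 07:00–18:00: 07:00–09:00, 10:15–10:50, 13:55–18:00.
Sofia ∩ Pablo: 07:30–07:50, 08:40–09:45, 14:05–14:10.
Sofia ∩ Pablo ∩ Eitan: 08:40–09:15, 09:25–09:45, 14:05–14:10.
Sofia ∩ Pablo ∩ Eitan ∩ Zheng: 08:40–09:00, 14:05–14:10.
Restricted to 07:25–16:35: 08:40–09:00, 14:05–14:10.
Windows ≥ 15 min: 08:40–09:00.
Earliest such window starts at 08:40.

08:40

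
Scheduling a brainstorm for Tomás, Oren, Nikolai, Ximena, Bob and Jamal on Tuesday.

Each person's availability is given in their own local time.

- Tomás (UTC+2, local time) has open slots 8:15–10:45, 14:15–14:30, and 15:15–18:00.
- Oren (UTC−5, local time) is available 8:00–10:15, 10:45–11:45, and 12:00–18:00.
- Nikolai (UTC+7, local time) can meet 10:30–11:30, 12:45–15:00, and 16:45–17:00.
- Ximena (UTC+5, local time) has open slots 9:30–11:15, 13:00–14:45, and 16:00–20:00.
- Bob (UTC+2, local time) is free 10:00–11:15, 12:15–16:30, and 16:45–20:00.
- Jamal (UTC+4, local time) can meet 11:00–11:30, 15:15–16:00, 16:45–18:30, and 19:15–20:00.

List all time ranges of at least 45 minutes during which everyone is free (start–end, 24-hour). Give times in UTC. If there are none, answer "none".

none

Tomás → UTC: 06:15–08:45, 12:15–12:30, 13:15–16:00.
Oren → UTC: 13:00–15:15, 15:45–16:45, 17:00–23:00.
Nikolai → UTC: 03:30–04:30, 05:45–08:00, 09:45–10:00.
Ximena → UTC: 04:30–06:15, 08:00–09:45, 11:00–15:00.
Bob → UTC: 08:00–09:15, 10:15–14:30, 14:45–18:00.
Jamal → UTC: 07:00–07:30, 11:15–12:00, 12:45–14:30, 15:15–16:00.
Tomás ∩ Oren: 13:15–15:15, 15:45–16:00.
Tomás ∩ Oren ∩ Nikolai: (none).
Tomás ∩ Oren ∩ Nikolai ∩ Ximena: (none).
Tomás ∩ Oren ∩ Nikolai ∩ Ximena ∩ Bob: (none).
Tomás ∩ Oren ∩ Nikolai ∩ Ximena ∩ Bob ∩ Jamal: (none).
Windows ≥ 45 min: (none).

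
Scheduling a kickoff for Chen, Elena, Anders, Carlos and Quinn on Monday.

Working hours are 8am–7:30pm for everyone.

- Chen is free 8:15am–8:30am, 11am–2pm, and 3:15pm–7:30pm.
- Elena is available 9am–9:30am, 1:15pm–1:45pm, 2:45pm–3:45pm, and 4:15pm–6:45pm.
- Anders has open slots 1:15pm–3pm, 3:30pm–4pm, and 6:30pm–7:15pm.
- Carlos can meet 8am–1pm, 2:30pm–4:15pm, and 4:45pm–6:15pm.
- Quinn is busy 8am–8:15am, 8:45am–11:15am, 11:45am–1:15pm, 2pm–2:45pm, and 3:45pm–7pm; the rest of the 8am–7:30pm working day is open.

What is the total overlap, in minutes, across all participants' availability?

Quinn free within 08:00–19:30: 08:15–08:45, 11:15–11:45, 13:15–14:00, 14:45–15:45, 19:00–19:30.
Chen ∩ Elena: 13:15–13:45, 15:15–15:45, 16:15–18:45.
Chen ∩ Elena ∩ Anders: 13:15–13:45, 15:30–15:45, 18:30–18:45.
Chen ∩ Elena ∩ Anders ∩ Carlos: 15:30–15:45.
Chen ∩ Elena ∩ Anders ∩ Carlos ∩ Quinn: 15:30–15:45.
Total common minutes: 15.

15 minutes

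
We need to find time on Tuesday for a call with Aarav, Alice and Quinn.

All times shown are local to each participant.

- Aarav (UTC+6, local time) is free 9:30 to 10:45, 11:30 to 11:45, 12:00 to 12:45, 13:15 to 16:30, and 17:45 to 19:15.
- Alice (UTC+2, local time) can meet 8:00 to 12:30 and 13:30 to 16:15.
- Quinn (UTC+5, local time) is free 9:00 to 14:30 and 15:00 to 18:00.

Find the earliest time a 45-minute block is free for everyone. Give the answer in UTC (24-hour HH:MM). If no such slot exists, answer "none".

06:00

Aarav → UTC: 03:30–04:45, 05:30–05:45, 06:00–06:45, 07:15–10:30, 11:45–13:15.
Alice → UTC: 06:00–10:30, 11:30–14:15.
Quinn → UTC: 04:00–09:30, 10:00–13:00.
Aarav ∩ Alice: 06:00–06:45, 07:15–10:30, 11:45–13:15.
Aarav ∩ Alice ∩ Quinn: 06:00–06:45, 07:15–09:30, 10:00–10:30, 11:45–13:00.
Windows ≥ 45 min: 06:00–06:45, 07:15–09:30, 11:45–13:00.
Earliest such window starts at 06:00.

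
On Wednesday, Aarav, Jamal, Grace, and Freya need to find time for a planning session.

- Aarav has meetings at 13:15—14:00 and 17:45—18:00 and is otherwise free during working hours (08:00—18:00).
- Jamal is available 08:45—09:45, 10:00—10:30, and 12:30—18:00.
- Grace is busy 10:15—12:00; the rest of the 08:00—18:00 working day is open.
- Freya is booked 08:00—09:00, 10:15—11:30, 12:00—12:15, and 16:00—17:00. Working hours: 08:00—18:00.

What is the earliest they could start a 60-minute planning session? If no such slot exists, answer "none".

14:00

Aarav free within 08:00–18:00: 08:00–13:15, 14:00–17:45.
Grace free within 08:00–18:00: 08:00–10:15, 12:00–18:00.
Freya free within 08:00–18:00: 09:00–10:15, 11:30–12:00, 12:15–16:00, 17:00–18:00.
Aarav ∩ Jamal: 08:45–09:45, 10:00–10:30, 12:30–13:15, 14:00–17:45.
Aarav ∩ Jamal ∩ Grace: 08:45–09:45, 10:00–10:15, 12:30–13:15, 14:00–17:45.
Aarav ∩ Jamal ∩ Grace ∩ Freya: 09:00–09:45, 10:00–10:15, 12:30–13:15, 14:00–16:00, 17:00–17:45.
Windows ≥ 60 min: 14:00–16:00.
Earliest such window starts at 14:00.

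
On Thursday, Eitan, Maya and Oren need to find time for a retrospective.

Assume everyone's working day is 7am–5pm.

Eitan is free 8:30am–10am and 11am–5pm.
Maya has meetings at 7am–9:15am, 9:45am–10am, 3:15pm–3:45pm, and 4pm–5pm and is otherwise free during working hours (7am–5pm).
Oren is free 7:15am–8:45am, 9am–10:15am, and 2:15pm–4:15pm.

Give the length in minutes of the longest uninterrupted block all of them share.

Maya free within 07:00–17:00: 09:15–09:45, 10:00–15:15, 15:45–16:00.
Eitan ∩ Maya: 09:15–09:45, 11:00–15:15, 15:45–16:00.
Eitan ∩ Maya ∩ Oren: 09:15–09:45, 14:15–15:15, 15:45–16:00.
Common window lengths: 30, 60, 15 min; longest is 60.

60 minutes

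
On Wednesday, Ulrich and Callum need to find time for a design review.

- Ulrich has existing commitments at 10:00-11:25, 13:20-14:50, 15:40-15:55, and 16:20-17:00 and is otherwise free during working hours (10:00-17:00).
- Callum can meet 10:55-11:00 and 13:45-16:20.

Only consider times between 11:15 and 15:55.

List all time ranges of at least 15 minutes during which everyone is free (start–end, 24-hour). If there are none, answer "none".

14:50–15:40

Ulrich free within 10:00–17:00: 11:25–13:20, 14:50–15:40, 15:55–16:20.
Ulrich ∩ Callum: 14:50–15:40, 15:55–16:20.
Restricted to 11:15–15:55: 14:50–15:40.
Windows ≥ 15 min: 14:50–15:40.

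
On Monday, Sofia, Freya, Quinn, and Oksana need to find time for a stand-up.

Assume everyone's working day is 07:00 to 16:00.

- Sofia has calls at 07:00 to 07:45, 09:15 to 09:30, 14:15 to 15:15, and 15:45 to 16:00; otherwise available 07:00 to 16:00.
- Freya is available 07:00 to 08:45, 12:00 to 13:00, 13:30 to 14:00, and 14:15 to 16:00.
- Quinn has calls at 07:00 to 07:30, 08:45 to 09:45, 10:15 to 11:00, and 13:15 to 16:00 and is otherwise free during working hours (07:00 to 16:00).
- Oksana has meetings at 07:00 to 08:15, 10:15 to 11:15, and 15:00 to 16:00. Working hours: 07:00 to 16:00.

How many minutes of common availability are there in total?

90 minutes

Sofia free within 07:00–16:00: 07:45–09:15, 09:30–14:15, 15:15–15:45.
Quinn free within 07:00–16:00: 07:30–08:45, 09:45–10:15, 11:00–13:15.
Oksana free within 07:00–16:00: 08:15–10:15, 11:15–15:00.
Sofia ∩ Freya: 07:45–08:45, 12:00–13:00, 13:30–14:00, 15:15–15:45.
Sofia ∩ Freya ∩ Quinn: 07:45–08:45, 12:00–13:00.
Sofia ∩ Freya ∩ Quinn ∩ Oksana: 08:15–08:45, 12:00–13:00.
Total common minutes: 30 + 60 = 90.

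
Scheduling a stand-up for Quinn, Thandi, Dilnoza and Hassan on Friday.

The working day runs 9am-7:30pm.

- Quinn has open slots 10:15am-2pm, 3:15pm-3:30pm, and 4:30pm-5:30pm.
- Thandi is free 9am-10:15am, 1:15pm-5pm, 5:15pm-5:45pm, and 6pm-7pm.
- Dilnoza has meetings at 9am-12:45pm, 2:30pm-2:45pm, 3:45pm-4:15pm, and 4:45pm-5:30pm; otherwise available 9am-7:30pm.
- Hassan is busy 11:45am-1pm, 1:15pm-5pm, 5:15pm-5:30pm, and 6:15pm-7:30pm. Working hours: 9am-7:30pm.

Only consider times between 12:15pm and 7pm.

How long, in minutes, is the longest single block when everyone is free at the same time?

0 minutes

Dilnoza free within 09:00–19:30: 12:45–14:30, 14:45–15:45, 16:15–16:45, 17:30–19:30.
Hassan free within 09:00–19:30: 09:00–11:45, 13:00–13:15, 17:00–17:15, 17:30–18:15.
Quinn ∩ Thandi: 13:15–14:00, 15:15–15:30, 16:30–17:00, 17:15–17:30.
Quinn ∩ Thandi ∩ Dilnoza: 13:15–14:00, 15:15–15:30, 16:30–16:45.
Quinn ∩ Thandi ∩ Dilnoza ∩ Hassan: (none).
Restricted to 12:15–19:00: (none).
No common window.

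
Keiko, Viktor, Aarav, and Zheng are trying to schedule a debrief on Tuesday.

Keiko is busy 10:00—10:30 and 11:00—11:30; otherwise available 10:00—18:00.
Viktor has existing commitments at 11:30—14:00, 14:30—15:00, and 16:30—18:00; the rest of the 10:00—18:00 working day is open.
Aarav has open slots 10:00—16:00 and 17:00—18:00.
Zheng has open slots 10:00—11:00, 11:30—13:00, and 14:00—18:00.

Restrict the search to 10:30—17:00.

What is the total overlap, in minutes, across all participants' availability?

120 minutes

Keiko free within 10:00–18:00: 10:30–11:00, 11:30–18:00.
Viktor free within 10:00–18:00: 10:00–11:30, 14:00–14:30, 15:00–16:30.
Keiko ∩ Viktor: 10:30–11:00, 14:00–14:30, 15:00–16:30.
Keiko ∩ Viktor ∩ Aarav: 10:30–11:00, 14:00–14:30, 15:00–16:00.
Keiko ∩ Viktor ∩ Aarav ∩ Zheng: 10:30–11:00, 14:00–14:30, 15:00–16:00.
Restricted to 10:30–17:00: 10:30–11:00, 14:00–14:30, 15:00–16:00.
Total common minutes: 30 + 30 + 60 = 120.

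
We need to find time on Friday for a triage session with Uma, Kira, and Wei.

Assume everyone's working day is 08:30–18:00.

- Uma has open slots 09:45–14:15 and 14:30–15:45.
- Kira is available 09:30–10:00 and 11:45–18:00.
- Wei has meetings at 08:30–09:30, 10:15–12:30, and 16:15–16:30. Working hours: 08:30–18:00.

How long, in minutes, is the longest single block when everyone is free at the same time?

Wei free within 08:30–18:00: 09:30–10:15, 12:30–16:15, 16:30–18:00.
Uma ∩ Kira: 09:45–10:00, 11:45–14:15, 14:30–15:45.
Uma ∩ Kira ∩ Wei: 09:45–10:00, 12:30–14:15, 14:30–15:45.
Common window lengths: 15, 105, 75 min; longest is 105.

105 minutes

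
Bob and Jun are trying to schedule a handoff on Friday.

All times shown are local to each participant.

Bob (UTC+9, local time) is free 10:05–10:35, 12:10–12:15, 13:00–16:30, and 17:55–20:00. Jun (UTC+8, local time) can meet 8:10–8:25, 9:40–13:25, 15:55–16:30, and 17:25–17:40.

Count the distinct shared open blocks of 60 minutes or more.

1

Bob → UTC: 01:05–01:35, 03:10–03:15, 04:00–07:30, 08:55–11:00.
Jun → UTC: 00:10–00:25, 01:40–05:25, 07:55–08:30, 09:25–09:40.
Bob ∩ Jun: 03:10–03:15, 04:00–05:25, 09:25–09:40.
Windows ≥ 60 min: 04:00–05:25.
That's 1 window.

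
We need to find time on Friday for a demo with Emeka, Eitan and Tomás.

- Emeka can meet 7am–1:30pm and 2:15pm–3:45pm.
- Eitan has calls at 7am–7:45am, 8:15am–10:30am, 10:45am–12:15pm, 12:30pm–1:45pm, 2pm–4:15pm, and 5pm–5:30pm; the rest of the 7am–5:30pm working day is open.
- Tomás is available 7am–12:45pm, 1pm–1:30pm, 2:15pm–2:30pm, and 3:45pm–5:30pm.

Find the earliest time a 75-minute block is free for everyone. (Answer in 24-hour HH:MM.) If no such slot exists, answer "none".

none

Eitan free within 07:00–17:30: 07:45–08:15, 10:30–10:45, 12:15–12:30, 13:45–14:00, 16:15–17:00.
Emeka ∩ Eitan: 07:45–08:15, 10:30–10:45, 12:15–12:30.
Emeka ∩ Eitan ∩ Tomás: 07:45–08:15, 10:30–10:45, 12:15–12:30.
Windows ≥ 75 min: (none).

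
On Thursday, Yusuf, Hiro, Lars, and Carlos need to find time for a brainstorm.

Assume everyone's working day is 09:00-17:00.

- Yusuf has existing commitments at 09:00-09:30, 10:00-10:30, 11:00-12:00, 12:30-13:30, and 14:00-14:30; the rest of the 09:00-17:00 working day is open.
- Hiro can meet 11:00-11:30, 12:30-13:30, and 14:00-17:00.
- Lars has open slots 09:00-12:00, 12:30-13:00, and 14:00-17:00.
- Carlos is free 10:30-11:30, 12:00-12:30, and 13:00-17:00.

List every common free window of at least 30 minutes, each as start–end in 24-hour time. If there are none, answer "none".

14:30–17:00

Yusuf free within 09:00–17:00: 09:30–10:00, 10:30–11:00, 12:00–12:30, 13:30–14:00, 14:30–17:00.
Yusuf ∩ Hiro: 14:30–17:00.
Yusuf ∩ Hiro ∩ Lars: 14:30–17:00.
Yusuf ∩ Hiro ∩ Lars ∩ Carlos: 14:30–17:00.
Windows ≥ 30 min: 14:30–17:00.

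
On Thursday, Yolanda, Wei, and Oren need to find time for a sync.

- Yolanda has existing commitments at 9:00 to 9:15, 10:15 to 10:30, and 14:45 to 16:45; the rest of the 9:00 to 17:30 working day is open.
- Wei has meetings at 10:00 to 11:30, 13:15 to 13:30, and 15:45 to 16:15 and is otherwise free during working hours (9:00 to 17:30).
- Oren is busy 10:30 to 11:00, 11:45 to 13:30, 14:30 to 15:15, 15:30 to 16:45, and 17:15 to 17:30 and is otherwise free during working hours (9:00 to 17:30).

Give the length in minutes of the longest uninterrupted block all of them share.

Yolanda free within 09:00–17:30: 09:15–10:15, 10:30–14:45, 16:45–17:30.
Wei free within 09:00–17:30: 09:00–10:00, 11:30–13:15, 13:30–15:45, 16:15–17:30.
Oren free within 09:00–17:30: 09:00–10:30, 11:00–11:45, 13:30–14:30, 15:15–15:30, 16:45–17:15.
Yolanda ∩ Wei: 09:15–10:00, 11:30–13:15, 13:30–14:45, 16:45–17:30.
Yolanda ∩ Wei ∩ Oren: 09:15–10:00, 11:30–11:45, 13:30–14:30, 16:45–17:15.
Common window lengths: 45, 15, 60, 30 min; longest is 60.

60 minutes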